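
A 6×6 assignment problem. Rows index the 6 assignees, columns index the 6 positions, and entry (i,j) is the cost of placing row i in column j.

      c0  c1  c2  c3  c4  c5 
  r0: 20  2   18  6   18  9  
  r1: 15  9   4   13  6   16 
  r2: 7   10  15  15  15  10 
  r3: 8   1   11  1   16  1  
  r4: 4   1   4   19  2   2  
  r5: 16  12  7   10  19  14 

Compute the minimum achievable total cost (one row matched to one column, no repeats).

optimal assignment: row0→col1 (cost 2), row1→col4 (cost 6), row2→col0 (cost 7), row3→col3 (cost 1), row4→col5 (cost 2), row5→col2 (cost 7)
total = 2 + 6 + 7 + 1 + 2 + 7 = 25

Minimum assignment cost: 25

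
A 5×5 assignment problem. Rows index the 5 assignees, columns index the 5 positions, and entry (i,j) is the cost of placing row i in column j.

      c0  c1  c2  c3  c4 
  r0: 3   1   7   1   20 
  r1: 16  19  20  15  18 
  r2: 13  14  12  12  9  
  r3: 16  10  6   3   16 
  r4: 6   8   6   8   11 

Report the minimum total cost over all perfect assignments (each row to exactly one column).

optimal assignment: row0→col1 (cost 1), row1→col0 (cost 16), row2→col4 (cost 9), row3→col3 (cost 3), row4→col2 (cost 6)
total = 1 + 16 + 9 + 3 + 6 = 35

Minimum assignment cost: 35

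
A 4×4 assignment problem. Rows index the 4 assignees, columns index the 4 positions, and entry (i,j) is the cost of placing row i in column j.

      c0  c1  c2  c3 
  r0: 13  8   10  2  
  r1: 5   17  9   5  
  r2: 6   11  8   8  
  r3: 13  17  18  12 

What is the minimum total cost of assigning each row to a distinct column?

optimal assignment: row0→col3 (cost 2), row1→col0 (cost 5), row2→col2 (cost 8), row3→col1 (cost 17)
total = 2 + 5 + 8 + 17 = 32

Minimum assignment cost: 32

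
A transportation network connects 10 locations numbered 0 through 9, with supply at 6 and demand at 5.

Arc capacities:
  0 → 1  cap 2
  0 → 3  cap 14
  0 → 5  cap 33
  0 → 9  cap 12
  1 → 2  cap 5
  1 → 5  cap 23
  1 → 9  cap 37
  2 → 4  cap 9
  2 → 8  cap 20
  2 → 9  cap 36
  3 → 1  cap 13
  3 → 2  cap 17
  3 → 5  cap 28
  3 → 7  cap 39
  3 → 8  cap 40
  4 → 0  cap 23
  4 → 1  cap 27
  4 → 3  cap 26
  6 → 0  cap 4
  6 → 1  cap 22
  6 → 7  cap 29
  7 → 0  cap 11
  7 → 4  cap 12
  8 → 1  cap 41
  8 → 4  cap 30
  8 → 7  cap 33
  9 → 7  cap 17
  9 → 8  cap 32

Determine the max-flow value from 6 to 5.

augment #1: 6→0→5 bottleneck 4, total now 4
augment #2: 6→1→5 bottleneck 22, total now 26
augment #3: 6→7→0→5 bottleneck 11, total now 37
augment #4: 6→7→4→0→5 bottleneck 12, total now 49

Maximum flow value: 49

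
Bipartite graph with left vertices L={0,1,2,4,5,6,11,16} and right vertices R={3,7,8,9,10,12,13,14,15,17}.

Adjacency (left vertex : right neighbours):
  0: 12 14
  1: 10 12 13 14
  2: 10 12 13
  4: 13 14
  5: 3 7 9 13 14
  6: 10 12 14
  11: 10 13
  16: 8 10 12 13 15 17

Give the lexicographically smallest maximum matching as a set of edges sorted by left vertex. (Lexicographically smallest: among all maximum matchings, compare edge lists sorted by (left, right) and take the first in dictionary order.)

|M| = 6 (so the lex-smallest maximum matching has 6 edges)
process left vertices in ascending order; for each, take the smallest-labelled available neighbour that still permits 6 edges overall, or leave it unmatched if none does
lex-smallest matching: {0-12, 1-10, 2-13, 4-14, 5-3, 16-8}

Lex-smallest maximum matching: {(0,12), (1,10), (2,13), (4,14), (5,3), (16,8)}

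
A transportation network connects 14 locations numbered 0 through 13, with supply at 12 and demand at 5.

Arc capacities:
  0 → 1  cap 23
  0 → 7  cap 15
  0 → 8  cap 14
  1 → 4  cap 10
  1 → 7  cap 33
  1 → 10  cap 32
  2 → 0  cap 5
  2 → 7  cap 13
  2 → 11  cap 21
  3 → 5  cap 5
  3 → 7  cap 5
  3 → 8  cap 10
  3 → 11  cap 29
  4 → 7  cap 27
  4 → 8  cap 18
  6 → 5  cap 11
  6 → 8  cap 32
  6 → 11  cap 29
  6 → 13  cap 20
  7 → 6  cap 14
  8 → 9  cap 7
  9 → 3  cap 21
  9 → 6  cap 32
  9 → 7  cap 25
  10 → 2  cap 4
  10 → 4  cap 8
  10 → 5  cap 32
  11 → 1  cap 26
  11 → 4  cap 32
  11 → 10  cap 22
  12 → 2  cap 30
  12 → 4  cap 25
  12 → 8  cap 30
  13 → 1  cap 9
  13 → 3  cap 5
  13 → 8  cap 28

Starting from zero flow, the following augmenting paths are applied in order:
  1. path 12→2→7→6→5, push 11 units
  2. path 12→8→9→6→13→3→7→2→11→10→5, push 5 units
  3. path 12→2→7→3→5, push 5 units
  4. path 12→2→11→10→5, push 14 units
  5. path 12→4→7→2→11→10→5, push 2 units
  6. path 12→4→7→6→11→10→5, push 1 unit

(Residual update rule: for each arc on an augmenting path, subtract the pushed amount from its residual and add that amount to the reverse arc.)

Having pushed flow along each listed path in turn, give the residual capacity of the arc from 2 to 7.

Residual capacity of (2,7): 4

after path 1 (12→2→7→6→5, push 11): res(2,7)=2
after path 2 (12→8→9→6→13→3→7→2→11→10→5, push 5): res(2,7)=7
after path 3 (12→2→7→3→5, push 5): res(2,7)=2
after path 4 (12→2→11→10→5, push 14): res(2,7)=2
after path 5 (12→4→7→2→11→10→5, push 2): res(2,7)=4
after path 6 (12→4→7→6→11→10→5, push 1): res(2,7)=4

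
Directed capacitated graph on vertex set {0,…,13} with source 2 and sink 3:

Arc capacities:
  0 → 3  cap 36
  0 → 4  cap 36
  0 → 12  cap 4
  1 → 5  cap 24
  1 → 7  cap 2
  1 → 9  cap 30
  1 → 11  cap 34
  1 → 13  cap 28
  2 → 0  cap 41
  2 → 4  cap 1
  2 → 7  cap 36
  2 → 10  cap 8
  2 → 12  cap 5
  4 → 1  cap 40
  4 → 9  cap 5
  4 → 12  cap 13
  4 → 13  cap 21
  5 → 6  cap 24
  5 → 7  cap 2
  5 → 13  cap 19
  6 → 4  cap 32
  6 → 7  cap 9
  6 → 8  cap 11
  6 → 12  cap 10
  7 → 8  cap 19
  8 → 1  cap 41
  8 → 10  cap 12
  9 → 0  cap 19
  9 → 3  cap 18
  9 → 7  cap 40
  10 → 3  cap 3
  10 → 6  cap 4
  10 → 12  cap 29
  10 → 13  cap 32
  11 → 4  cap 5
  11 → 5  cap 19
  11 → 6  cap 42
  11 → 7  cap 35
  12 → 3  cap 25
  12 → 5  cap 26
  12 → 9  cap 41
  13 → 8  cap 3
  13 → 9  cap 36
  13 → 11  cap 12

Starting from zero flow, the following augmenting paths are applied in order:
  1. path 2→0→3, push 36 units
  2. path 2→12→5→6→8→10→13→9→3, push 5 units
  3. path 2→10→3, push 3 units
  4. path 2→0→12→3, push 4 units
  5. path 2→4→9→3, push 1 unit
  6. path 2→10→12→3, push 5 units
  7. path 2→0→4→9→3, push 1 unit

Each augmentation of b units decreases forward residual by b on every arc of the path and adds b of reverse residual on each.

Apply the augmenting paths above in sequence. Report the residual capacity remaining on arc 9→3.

Residual capacity of (9,3): 11

after path 1 (2→0→3, push 36): res(9,3)=18
after path 2 (2→12→5→6→8→10→13→9→3, push 5): res(9,3)=13
after path 3 (2→10→3, push 3): res(9,3)=13
after path 4 (2→0→12→3, push 4): res(9,3)=13
after path 5 (2→4→9→3, push 1): res(9,3)=12
after path 6 (2→10→12→3, push 5): res(9,3)=12
after path 7 (2→0→4→9→3, push 1): res(9,3)=11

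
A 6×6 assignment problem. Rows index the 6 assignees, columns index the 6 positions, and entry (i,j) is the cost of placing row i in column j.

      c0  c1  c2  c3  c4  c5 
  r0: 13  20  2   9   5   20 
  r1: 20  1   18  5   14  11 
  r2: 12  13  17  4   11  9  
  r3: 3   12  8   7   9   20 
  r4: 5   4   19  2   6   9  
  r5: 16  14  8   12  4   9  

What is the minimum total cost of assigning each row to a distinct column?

optimal assignment: row0→col2 (cost 2), row1→col1 (cost 1), row2→col5 (cost 9), row3→col0 (cost 3), row4→col3 (cost 2), row5→col4 (cost 4)
total = 2 + 1 + 9 + 3 + 2 + 4 = 21

Minimum assignment cost: 21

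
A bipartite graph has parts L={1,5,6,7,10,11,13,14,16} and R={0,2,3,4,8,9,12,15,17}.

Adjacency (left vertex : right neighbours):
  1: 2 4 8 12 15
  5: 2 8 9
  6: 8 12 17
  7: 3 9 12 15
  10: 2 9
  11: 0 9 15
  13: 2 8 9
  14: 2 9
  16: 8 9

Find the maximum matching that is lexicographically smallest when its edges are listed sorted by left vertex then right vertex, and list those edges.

|M| = 7 (so the lex-smallest maximum matching has 7 edges)
process left vertices in ascending order; for each, take the smallest-labelled available neighbour that still permits 7 edges overall, or leave it unmatched if none does
lex-smallest matching: {1-4, 5-2, 6-12, 7-3, 10-9, 11-0, 13-8}

Lex-smallest maximum matching: {(1,4), (5,2), (6,12), (7,3), (10,9), (11,0), (13,8)}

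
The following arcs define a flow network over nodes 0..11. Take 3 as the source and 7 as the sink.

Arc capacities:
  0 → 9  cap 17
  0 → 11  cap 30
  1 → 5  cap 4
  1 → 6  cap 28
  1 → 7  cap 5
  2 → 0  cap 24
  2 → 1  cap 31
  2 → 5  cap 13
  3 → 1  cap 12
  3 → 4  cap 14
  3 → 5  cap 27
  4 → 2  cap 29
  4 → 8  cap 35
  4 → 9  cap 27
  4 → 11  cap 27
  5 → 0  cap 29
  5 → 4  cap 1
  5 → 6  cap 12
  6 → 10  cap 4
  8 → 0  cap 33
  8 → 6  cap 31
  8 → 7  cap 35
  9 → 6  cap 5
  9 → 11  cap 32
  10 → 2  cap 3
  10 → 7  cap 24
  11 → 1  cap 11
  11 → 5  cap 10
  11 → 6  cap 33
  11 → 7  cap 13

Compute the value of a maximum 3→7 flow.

Maximum flow value: 37

augment #1: 3→1→7 bottleneck 5, total now 5
augment #2: 3→4→8→7 bottleneck 14, total now 19
augment #3: 3→1→6→10→7 bottleneck 4, total now 23
augment #4: 3→5→0→11→7 bottleneck 13, total now 36
augment #5: 3→5→4→8→7 bottleneck 1, total now 37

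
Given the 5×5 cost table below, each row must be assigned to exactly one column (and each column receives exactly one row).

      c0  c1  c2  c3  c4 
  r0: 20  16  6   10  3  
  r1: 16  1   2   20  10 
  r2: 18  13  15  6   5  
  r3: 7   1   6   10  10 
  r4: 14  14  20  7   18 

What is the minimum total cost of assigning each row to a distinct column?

one of 2 optimal assignments: row0→col2 (cost 6), row1→col1 (cost 1), row2→col4 (cost 5), row3→col0 (cost 7), row4→col3 (cost 7)
total = 6 + 1 + 5 + 7 + 7 = 26

Minimum assignment cost: 26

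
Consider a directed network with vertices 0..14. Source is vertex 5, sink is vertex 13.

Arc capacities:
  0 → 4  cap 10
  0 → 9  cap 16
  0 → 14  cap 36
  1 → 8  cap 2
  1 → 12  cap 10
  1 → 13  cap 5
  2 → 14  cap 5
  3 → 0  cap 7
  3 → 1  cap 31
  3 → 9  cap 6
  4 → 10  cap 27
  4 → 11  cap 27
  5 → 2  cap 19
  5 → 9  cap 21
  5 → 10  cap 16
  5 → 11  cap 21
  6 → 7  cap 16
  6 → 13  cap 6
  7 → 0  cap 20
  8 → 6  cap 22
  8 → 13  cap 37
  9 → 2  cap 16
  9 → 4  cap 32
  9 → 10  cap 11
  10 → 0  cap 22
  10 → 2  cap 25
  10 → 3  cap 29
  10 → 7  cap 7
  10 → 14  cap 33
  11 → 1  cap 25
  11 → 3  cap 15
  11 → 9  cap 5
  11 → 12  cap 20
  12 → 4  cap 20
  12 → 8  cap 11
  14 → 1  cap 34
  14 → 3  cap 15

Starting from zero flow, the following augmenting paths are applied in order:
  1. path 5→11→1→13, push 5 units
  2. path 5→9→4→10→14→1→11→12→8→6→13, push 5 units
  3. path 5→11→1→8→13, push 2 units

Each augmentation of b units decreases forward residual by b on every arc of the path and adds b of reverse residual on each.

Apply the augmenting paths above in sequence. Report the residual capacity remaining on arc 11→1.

Residual capacity of (11,1): 23

after path 1 (5→11→1→13, push 5): res(11,1)=20
after path 2 (5→9→4→10→14→1→11→12→8→6→13, push 5): res(11,1)=25
after path 3 (5→11→1→8→13, push 2): res(11,1)=23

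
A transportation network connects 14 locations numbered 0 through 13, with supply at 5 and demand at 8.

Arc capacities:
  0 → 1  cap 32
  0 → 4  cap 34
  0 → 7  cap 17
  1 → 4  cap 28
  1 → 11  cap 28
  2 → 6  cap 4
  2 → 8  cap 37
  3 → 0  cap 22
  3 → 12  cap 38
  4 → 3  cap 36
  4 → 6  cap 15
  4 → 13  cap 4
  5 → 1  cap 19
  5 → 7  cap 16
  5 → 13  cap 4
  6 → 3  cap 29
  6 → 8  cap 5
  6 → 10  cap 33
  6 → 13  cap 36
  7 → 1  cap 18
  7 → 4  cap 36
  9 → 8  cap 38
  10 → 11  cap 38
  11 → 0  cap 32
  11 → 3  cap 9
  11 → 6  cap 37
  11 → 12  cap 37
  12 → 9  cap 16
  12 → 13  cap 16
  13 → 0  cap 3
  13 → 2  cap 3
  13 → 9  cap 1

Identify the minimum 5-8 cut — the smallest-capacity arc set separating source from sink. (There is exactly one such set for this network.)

augment #1: 5→13→2→8 push 3
augment #2: 5→13→9→8 push 1
augment #3: 5→1→4→6→8 push 5
augment #4: 5→1→11→12→9→8 push 14
augment #5: 5→7→1→11→12→9→8 push 2
max flow = 25; residual-reachable set from 5 gives S-side
cut edges (S→T): {(6,8), (12,9), (13,2), (13,9)} total cap 25

Min-cut arcs: {(6,8), (12,9), (13,2), (13,9)} (total capacity 25)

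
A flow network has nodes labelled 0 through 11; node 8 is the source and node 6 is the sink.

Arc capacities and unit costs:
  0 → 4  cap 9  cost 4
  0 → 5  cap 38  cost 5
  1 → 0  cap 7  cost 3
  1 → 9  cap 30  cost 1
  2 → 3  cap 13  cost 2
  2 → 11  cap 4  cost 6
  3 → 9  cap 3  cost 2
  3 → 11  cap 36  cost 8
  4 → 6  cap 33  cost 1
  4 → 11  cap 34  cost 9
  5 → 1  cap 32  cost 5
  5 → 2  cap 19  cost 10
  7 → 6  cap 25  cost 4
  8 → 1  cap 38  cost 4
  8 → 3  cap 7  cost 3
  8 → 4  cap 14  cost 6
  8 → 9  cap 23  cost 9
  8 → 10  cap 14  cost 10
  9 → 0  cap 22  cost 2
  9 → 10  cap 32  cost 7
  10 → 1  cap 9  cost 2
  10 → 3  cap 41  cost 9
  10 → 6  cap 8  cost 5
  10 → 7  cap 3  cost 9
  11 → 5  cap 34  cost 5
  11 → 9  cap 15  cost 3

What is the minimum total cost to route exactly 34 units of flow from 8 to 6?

shortest-cost path #1: 8→4→6 push 14 @ unit cost 7 (adds 98)
shortest-cost path #2: 8→1→0→4→6 push 7 @ unit cost 12 (adds 84)
shortest-cost path #3: 8→1→9→0→4→6 push 2 @ unit cost 12 (adds 24)
shortest-cost path #4: 8→10→6 push 8 @ unit cost 15 (adds 120)
shortest-cost path #5: 8→10→7→6 push 3 @ unit cost 23 (adds 69)
total cost = 395

Minimum cost for 34 units: 395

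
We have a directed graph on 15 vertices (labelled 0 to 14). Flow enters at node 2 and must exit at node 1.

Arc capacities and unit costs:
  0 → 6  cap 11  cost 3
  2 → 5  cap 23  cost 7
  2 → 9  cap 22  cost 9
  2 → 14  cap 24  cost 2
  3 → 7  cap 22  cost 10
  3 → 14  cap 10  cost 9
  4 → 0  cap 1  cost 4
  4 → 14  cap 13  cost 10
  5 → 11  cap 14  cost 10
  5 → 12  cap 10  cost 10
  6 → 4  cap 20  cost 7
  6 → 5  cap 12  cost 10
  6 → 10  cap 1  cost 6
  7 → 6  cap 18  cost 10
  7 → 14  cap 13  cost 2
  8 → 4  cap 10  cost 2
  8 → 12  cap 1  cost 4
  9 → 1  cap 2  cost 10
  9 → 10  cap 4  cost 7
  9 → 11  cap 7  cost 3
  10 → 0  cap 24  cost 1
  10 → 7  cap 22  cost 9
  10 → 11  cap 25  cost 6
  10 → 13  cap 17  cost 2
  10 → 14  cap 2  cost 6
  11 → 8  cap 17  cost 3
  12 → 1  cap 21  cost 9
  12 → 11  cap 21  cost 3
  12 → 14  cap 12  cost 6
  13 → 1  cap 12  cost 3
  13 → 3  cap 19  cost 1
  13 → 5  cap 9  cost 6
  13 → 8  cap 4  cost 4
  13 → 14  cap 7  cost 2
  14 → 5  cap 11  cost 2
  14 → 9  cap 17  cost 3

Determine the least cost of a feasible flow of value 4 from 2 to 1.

Minimum cost for 4 units: 64

shortest-cost path #1: 2→14→9→1 push 2 @ unit cost 15 (adds 30)
shortest-cost path #2: 2→14→9→10→13→1 push 2 @ unit cost 17 (adds 34)
total cost = 64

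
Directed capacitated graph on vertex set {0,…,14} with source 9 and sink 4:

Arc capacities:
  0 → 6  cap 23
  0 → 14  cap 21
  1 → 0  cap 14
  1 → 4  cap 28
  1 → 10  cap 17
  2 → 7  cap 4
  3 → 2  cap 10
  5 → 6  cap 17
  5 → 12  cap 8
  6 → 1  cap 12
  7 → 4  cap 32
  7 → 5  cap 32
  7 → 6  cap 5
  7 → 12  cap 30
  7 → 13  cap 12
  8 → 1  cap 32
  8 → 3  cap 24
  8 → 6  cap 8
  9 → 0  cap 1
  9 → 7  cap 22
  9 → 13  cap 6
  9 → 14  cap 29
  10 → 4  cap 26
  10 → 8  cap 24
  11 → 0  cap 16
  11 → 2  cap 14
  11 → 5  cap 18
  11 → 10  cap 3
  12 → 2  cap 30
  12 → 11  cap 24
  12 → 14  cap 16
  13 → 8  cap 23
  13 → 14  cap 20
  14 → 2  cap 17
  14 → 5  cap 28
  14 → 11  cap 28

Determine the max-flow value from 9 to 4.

Maximum flow value: 47

augment #1: 9→7→4 bottleneck 22, total now 22
augment #2: 9→0→6→1→4 bottleneck 1, total now 23
augment #3: 9→13→8→1→4 bottleneck 6, total now 29
augment #4: 9→14→2→7→4 bottleneck 4, total now 33
augment #5: 9→14→11→10→4 bottleneck 3, total now 36
augment #6: 9→14→5→6→1→4 bottleneck 11, total now 47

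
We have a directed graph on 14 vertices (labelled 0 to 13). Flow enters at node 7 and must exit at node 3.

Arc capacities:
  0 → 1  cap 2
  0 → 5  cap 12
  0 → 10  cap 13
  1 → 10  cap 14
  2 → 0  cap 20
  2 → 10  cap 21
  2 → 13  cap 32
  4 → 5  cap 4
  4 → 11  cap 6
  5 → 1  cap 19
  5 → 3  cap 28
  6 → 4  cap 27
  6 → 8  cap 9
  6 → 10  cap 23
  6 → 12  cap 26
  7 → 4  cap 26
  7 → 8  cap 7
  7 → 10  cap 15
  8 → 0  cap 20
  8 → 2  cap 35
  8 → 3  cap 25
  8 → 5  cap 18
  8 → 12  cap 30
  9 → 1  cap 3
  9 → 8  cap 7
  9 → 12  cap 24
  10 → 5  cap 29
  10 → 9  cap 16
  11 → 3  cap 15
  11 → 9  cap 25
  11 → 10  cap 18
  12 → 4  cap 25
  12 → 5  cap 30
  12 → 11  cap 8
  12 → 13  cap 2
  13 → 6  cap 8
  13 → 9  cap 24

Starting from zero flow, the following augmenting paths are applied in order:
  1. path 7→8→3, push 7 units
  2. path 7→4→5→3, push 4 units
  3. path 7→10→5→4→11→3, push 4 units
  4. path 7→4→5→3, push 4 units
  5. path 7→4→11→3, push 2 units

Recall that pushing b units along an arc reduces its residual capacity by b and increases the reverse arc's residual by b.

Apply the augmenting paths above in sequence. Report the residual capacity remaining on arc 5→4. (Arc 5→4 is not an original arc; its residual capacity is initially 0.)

Residual capacity of (5,4): 4

after path 1 (7→8→3, push 7): res(5,4)=0
after path 2 (7→4→5→3, push 4): res(5,4)=4
after path 3 (7→10→5→4→11→3, push 4): res(5,4)=0
after path 4 (7→4→5→3, push 4): res(5,4)=4
after path 5 (7→4→11→3, push 2): res(5,4)=4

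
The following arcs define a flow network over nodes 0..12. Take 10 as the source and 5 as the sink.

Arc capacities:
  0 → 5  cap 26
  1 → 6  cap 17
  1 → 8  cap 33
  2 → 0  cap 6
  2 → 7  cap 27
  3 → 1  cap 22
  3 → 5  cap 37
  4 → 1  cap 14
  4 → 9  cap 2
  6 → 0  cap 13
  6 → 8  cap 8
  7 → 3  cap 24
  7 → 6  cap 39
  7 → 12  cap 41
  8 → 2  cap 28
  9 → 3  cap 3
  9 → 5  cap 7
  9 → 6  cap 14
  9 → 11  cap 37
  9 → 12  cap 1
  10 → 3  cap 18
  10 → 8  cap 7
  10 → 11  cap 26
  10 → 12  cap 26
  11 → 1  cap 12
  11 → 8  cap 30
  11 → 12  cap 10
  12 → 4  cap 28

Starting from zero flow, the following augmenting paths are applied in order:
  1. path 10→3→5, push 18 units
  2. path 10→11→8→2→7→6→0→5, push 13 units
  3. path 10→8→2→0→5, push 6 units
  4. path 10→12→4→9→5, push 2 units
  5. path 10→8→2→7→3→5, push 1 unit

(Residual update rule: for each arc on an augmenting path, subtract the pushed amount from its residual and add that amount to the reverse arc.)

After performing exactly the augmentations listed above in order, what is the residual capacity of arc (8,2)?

after path 1 (10→3→5, push 18): res(8,2)=28
after path 2 (10→11→8→2→7→6→0→5, push 13): res(8,2)=15
after path 3 (10→8→2→0→5, push 6): res(8,2)=9
after path 4 (10→12→4→9→5, push 2): res(8,2)=9
after path 5 (10→8→2→7→3→5, push 1): res(8,2)=8

Residual capacity of (8,2): 8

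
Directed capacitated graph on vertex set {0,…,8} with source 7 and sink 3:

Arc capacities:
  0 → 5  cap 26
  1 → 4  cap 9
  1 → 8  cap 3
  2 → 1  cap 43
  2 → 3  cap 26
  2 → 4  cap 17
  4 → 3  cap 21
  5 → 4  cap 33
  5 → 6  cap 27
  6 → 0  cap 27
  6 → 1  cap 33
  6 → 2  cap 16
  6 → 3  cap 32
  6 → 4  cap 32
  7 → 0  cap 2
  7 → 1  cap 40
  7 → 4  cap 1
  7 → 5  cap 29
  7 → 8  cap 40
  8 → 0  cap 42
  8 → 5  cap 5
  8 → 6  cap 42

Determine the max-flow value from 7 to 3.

Maximum flow value: 69

augment #1: 7→4→3 bottleneck 1, total now 1
augment #2: 7→1→4→3 bottleneck 9, total now 10
augment #3: 7→5→4→3 bottleneck 11, total now 21
augment #4: 7→5→6→3 bottleneck 18, total now 39
augment #5: 7→8→6→3 bottleneck 14, total now 53
augment #6: 7→8→6→2→3 bottleneck 16, total now 69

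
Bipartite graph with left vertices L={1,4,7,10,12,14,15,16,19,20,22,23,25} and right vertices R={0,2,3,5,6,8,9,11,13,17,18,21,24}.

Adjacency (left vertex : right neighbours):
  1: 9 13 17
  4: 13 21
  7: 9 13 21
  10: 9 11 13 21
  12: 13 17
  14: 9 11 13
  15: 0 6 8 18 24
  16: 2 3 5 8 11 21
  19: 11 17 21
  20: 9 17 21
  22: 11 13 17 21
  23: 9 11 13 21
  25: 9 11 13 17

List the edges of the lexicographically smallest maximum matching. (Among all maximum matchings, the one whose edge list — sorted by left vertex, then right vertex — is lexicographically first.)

Lex-smallest maximum matching: {(1,9), (4,13), (7,21), (10,11), (12,17), (15,0), (16,2)}

|M| = 7 (so the lex-smallest maximum matching has 7 edges)
process left vertices in ascending order; for each, take the smallest-labelled available neighbour that still permits 7 edges overall, or leave it unmatched if none does
lex-smallest matching: {1-9, 4-13, 7-21, 10-11, 12-17, 15-0, 16-2}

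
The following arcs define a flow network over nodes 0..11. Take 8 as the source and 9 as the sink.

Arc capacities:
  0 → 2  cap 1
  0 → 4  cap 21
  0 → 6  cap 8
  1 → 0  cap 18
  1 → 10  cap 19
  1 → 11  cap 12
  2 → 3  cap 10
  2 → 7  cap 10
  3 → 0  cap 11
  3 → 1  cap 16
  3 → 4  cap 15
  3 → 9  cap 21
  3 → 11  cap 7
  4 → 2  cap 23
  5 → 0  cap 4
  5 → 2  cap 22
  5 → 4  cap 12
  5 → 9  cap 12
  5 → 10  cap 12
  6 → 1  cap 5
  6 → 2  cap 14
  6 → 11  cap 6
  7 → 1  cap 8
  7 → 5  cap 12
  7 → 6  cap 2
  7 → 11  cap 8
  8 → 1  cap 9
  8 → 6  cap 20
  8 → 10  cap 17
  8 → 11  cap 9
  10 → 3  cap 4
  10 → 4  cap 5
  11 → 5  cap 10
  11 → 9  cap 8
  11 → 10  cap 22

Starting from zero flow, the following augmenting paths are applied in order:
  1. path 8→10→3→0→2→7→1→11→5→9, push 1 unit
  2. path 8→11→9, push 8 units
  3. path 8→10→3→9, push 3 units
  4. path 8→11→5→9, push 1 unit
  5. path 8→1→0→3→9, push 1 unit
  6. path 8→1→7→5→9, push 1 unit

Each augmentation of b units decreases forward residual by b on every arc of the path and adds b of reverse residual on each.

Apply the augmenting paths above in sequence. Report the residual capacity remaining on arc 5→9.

after path 1 (8→10→3→0→2→7→1→11→5→9, push 1): res(5,9)=11
after path 2 (8→11→9, push 8): res(5,9)=11
after path 3 (8→10→3→9, push 3): res(5,9)=11
after path 4 (8→11→5→9, push 1): res(5,9)=10
after path 5 (8→1→0→3→9, push 1): res(5,9)=10
after path 6 (8→1→7→5→9, push 1): res(5,9)=9

Residual capacity of (5,9): 9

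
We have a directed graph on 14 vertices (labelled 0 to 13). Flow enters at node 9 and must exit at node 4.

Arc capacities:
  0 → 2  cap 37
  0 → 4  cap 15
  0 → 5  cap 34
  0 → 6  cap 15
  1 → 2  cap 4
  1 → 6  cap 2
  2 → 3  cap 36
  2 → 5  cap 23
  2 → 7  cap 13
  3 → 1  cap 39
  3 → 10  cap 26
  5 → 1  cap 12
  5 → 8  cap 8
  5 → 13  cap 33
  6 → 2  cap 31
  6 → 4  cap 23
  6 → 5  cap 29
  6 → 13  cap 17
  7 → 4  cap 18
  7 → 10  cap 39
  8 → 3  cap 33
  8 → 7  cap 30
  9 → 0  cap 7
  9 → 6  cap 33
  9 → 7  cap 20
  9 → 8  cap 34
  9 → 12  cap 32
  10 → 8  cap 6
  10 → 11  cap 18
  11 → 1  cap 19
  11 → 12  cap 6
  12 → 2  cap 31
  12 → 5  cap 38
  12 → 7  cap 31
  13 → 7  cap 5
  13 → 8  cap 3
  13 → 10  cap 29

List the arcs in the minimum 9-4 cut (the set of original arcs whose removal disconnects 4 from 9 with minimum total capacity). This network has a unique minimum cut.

Min-cut arcs: {(6,4), (7,4), (9,0)} (total capacity 48)

augment #1: 9→0→4 push 7
augment #2: 9→6→4 push 23
augment #3: 9→7→4 push 18
max flow = 48; residual-reachable set from 9 gives S-side
cut edges (S→T): {(6,4), (7,4), (9,0)} total cap 48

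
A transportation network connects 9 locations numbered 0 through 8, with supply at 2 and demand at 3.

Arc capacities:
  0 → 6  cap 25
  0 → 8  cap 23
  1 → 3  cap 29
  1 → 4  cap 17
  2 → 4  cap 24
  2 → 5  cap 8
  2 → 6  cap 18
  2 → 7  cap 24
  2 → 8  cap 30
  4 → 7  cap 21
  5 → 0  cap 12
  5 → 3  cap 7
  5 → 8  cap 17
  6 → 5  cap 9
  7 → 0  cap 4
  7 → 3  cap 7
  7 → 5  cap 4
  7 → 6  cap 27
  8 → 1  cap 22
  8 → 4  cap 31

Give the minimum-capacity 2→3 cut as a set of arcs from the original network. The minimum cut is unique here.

Min-cut arcs: {(5,3), (7,3), (8,1)} (total capacity 36)

augment #1: 2→5→3 push 7
augment #2: 2→7→3 push 7
augment #3: 2→8→1→3 push 22
max flow = 36; residual-reachable set from 2 gives S-side
cut edges (S→T): {(5,3), (7,3), (8,1)} total cap 36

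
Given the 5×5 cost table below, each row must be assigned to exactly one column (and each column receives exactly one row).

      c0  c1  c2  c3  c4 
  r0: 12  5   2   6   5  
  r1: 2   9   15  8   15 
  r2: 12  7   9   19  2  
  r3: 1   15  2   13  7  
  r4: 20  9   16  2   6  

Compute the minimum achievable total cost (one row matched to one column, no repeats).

Minimum assignment cost: 13

optimal assignment: row0→col1 (cost 5), row1→col0 (cost 2), row2→col4 (cost 2), row3→col2 (cost 2), row4→col3 (cost 2)
total = 5 + 2 + 2 + 2 + 2 = 13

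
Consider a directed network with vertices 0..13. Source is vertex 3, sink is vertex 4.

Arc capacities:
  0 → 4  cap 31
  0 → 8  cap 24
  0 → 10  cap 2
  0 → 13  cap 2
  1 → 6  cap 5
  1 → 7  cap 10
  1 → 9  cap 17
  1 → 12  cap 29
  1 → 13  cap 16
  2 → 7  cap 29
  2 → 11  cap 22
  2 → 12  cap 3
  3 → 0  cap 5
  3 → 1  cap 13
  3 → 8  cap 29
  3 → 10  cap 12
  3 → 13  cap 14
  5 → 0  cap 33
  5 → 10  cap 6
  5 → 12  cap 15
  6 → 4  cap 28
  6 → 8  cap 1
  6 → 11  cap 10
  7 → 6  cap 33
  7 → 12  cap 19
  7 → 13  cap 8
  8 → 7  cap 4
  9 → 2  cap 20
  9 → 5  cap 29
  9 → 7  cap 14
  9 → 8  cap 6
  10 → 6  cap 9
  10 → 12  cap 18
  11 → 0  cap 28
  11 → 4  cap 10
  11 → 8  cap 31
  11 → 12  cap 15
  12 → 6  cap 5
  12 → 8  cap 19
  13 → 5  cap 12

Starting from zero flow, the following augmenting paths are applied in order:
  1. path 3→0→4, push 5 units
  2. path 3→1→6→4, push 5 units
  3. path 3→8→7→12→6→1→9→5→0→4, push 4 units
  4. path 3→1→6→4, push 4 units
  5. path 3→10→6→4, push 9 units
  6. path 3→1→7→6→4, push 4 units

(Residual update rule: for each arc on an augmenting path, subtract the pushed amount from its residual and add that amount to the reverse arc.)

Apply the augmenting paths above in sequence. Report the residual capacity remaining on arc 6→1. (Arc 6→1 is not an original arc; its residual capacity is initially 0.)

after path 1 (3→0→4, push 5): res(6,1)=0
after path 2 (3→1→6→4, push 5): res(6,1)=5
after path 3 (3→8→7→12→6→1→9→5→0→4, push 4): res(6,1)=1
after path 4 (3→1→6→4, push 4): res(6,1)=5
after path 5 (3→10→6→4, push 9): res(6,1)=5
after path 6 (3→1→7→6→4, push 4): res(6,1)=5

Residual capacity of (6,1): 5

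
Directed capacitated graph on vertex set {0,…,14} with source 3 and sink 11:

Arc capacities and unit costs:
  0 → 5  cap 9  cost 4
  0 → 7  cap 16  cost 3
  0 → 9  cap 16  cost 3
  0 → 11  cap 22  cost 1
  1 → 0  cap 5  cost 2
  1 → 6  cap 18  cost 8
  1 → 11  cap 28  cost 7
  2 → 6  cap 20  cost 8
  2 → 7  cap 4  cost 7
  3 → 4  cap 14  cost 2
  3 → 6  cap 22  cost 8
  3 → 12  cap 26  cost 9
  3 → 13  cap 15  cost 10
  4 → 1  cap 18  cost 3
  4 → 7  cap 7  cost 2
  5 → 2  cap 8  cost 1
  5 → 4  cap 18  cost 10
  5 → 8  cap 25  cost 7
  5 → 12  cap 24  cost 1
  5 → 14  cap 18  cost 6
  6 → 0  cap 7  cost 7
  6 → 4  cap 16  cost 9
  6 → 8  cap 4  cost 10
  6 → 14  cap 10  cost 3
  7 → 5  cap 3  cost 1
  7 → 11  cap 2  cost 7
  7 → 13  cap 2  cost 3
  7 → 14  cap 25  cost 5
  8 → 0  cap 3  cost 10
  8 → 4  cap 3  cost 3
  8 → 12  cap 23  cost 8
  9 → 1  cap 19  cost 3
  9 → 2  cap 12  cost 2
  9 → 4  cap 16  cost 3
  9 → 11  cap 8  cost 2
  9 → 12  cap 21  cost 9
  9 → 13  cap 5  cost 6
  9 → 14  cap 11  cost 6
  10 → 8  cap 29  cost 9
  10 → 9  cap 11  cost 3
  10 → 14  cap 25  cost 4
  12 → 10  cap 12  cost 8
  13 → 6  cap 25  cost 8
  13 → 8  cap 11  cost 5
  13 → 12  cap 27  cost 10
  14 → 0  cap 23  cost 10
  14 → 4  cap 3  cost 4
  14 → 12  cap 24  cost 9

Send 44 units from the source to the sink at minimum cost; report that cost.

shortest-cost path #1: 3→4→1→0→11 push 5 @ unit cost 8 (adds 40)
shortest-cost path #2: 3→4→7→11 push 2 @ unit cost 11 (adds 22)
shortest-cost path #3: 3→4→1→11 push 7 @ unit cost 12 (adds 84)
shortest-cost path #4: 3→6→0→11 push 7 @ unit cost 16 (adds 112)
shortest-cost path #5: 3→6→14→0→11 push 10 @ unit cost 22 (adds 220)
shortest-cost path #6: 3→12→10→9→11 push 8 @ unit cost 22 (adds 176)
shortest-cost path #7: 3→6→4→1→11 push 5 @ unit cost 27 (adds 135)
total cost = 789

Minimum cost for 44 units: 789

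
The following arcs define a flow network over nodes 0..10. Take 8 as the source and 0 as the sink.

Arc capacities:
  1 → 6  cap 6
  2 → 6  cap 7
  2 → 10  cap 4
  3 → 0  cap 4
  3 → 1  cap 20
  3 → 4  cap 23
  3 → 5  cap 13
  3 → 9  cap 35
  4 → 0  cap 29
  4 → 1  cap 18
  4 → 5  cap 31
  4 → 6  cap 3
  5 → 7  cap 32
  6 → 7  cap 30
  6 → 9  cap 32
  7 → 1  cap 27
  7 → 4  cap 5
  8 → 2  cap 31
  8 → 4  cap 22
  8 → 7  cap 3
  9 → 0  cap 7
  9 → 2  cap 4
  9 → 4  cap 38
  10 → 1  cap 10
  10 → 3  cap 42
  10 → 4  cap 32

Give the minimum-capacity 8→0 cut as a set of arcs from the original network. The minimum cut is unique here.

Min-cut arcs: {(2,6), (2,10), (8,4), (8,7)} (total capacity 36)

augment #1: 8→4→0 push 22
augment #2: 8→7→4→0 push 3
augment #3: 8→2→6→9→0 push 7
augment #4: 8→2→10→3→0 push 4
max flow = 36; residual-reachable set from 8 gives S-side
cut edges (S→T): {(2,6), (2,10), (8,4), (8,7)} total cap 36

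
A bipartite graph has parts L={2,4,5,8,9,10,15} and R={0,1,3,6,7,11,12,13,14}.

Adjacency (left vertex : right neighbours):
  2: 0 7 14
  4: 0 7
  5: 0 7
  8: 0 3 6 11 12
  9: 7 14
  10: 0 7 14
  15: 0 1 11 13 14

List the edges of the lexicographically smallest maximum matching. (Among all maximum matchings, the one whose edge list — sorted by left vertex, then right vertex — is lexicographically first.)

Lex-smallest maximum matching: {(2,0), (4,7), (8,3), (9,14), (15,1)}

|M| = 5 (so the lex-smallest maximum matching has 5 edges)
process left vertices in ascending order; for each, take the smallest-labelled available neighbour that still permits 5 edges overall, or leave it unmatched if none does
lex-smallest matching: {2-0, 4-7, 8-3, 9-14, 15-1}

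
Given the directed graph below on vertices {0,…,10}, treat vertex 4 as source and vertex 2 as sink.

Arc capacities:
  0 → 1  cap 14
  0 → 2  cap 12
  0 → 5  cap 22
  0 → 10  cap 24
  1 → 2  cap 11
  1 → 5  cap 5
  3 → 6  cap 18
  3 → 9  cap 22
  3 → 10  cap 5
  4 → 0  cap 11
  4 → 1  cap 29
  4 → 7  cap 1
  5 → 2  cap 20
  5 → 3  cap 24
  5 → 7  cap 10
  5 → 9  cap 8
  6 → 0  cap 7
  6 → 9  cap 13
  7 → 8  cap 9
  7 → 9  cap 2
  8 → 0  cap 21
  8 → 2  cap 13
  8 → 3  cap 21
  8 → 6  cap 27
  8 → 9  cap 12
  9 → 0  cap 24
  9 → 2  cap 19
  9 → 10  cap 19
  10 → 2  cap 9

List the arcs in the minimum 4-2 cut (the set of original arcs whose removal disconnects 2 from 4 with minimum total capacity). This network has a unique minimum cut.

Min-cut arcs: {(1,2), (1,5), (4,0), (4,7)} (total capacity 28)

augment #1: 4→0→2 push 11
augment #2: 4→1→2 push 11
augment #3: 4→1→5→2 push 5
augment #4: 4→7→8→2 push 1
max flow = 28; residual-reachable set from 4 gives S-side
cut edges (S→T): {(1,2), (1,5), (4,0), (4,7)} total cap 28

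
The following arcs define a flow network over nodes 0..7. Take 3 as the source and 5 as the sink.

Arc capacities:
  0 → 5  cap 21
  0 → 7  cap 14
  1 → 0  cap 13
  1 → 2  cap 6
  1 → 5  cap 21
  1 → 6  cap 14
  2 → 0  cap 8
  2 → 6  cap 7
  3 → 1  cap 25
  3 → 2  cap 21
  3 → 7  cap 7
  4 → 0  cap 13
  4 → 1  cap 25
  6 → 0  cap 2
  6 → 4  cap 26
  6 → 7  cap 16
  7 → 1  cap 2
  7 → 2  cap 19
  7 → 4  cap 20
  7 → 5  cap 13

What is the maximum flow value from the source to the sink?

Maximum flow value: 47

augment #1: 3→1→5 bottleneck 21, total now 21
augment #2: 3→7→5 bottleneck 7, total now 28
augment #3: 3→1→0→5 bottleneck 4, total now 32
augment #4: 3→2→0→5 bottleneck 8, total now 40
augment #5: 3→2→6→0→5 bottleneck 2, total now 42
augment #6: 3→2→6→7→5 bottleneck 5, total now 47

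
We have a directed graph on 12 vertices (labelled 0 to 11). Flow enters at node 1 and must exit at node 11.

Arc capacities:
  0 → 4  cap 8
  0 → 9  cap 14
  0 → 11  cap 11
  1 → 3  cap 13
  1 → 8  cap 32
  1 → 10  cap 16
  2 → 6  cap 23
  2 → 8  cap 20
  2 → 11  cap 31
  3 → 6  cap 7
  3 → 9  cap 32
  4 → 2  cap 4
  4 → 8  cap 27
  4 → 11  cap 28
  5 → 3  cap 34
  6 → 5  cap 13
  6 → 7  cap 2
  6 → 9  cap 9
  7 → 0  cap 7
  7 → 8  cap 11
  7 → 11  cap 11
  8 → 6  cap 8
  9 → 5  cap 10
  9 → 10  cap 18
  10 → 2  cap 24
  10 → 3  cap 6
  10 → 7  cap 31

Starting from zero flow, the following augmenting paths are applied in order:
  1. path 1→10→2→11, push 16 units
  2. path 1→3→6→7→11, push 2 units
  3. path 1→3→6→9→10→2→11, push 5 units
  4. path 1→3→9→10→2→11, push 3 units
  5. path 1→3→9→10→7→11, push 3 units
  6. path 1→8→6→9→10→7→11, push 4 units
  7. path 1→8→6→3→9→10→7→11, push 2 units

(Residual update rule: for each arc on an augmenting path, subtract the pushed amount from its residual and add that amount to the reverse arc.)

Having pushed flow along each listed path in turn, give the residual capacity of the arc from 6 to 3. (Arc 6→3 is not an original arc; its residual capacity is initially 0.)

after path 1 (1→10→2→11, push 16): res(6,3)=0
after path 2 (1→3→6→7→11, push 2): res(6,3)=2
after path 3 (1→3→6→9→10→2→11, push 5): res(6,3)=7
after path 4 (1→3→9→10→2→11, push 3): res(6,3)=7
after path 5 (1→3→9→10→7→11, push 3): res(6,3)=7
after path 6 (1→8→6→9→10→7→11, push 4): res(6,3)=7
after path 7 (1→8→6→3→9→10→7→11, push 2): res(6,3)=5

Residual capacity of (6,3): 5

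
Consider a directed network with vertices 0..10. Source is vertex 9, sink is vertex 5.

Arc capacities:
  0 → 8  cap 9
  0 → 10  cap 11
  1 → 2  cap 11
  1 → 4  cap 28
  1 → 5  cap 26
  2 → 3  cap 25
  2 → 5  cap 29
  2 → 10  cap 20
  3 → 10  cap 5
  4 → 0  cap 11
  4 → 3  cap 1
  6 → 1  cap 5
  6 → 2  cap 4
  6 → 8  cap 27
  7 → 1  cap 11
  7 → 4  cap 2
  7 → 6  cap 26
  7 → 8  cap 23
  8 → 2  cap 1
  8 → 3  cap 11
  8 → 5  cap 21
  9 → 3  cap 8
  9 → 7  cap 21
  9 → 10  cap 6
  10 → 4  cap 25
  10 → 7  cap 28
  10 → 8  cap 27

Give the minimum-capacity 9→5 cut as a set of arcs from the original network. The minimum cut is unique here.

Min-cut arcs: {(3,10), (9,7), (9,10)} (total capacity 32)

augment #1: 9→7→1→5 push 11
augment #2: 9→7→8→5 push 10
augment #3: 9→10→8→5 push 6
augment #4: 9→3→10→8→5 push 5
max flow = 32; residual-reachable set from 9 gives S-side
cut edges (S→T): {(3,10), (9,7), (9,10)} total cap 32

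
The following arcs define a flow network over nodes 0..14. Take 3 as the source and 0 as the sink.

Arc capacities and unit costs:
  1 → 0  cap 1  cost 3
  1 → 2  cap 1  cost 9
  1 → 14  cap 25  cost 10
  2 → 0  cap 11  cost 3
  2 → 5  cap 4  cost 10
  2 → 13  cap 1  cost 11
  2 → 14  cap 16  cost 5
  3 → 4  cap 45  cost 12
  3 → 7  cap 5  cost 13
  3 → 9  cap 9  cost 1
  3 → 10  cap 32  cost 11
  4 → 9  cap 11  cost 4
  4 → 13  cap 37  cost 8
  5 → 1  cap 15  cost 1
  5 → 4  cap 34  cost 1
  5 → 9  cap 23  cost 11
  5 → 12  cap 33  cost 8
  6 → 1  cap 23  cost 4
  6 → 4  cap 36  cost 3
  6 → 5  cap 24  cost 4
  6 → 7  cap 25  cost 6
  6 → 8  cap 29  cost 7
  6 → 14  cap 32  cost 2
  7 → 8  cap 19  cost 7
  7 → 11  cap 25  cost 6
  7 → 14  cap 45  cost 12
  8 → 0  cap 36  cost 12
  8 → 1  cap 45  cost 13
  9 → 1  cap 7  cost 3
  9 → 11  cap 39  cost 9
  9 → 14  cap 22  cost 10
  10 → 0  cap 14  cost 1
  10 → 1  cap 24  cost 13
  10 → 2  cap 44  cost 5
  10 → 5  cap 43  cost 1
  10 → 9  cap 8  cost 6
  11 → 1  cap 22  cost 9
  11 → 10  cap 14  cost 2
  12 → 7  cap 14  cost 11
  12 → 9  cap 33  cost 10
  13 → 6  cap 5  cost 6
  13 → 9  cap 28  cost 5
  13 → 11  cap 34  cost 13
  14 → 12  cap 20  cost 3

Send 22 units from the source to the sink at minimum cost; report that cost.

Minimum cost for 22 units: 305

shortest-cost path #1: 3→9→1→0 push 1 @ unit cost 7 (adds 7)
shortest-cost path #2: 3→10→0 push 14 @ unit cost 12 (adds 168)
shortest-cost path #3: 3→9→1→2→0 push 1 @ unit cost 16 (adds 16)
shortest-cost path #4: 3→10→2→0 push 6 @ unit cost 19 (adds 114)
total cost = 305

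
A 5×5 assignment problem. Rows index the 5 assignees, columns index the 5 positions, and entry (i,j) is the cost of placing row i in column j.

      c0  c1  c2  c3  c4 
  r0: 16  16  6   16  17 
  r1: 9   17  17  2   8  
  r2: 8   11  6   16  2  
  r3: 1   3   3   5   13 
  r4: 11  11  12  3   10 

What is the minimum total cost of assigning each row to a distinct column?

optimal assignment: row0→col2 (cost 6), row1→col3 (cost 2), row2→col4 (cost 2), row3→col0 (cost 1), row4→col1 (cost 11)
total = 6 + 2 + 2 + 1 + 11 = 22

Minimum assignment cost: 22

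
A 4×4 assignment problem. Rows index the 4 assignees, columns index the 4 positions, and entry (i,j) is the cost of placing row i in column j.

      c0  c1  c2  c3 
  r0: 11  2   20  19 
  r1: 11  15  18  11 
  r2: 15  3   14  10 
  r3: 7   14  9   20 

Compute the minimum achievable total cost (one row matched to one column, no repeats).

Minimum assignment cost: 32

optimal assignment: row0→col1 (cost 2), row1→col0 (cost 11), row2→col3 (cost 10), row3→col2 (cost 9)
total = 2 + 11 + 10 + 9 = 32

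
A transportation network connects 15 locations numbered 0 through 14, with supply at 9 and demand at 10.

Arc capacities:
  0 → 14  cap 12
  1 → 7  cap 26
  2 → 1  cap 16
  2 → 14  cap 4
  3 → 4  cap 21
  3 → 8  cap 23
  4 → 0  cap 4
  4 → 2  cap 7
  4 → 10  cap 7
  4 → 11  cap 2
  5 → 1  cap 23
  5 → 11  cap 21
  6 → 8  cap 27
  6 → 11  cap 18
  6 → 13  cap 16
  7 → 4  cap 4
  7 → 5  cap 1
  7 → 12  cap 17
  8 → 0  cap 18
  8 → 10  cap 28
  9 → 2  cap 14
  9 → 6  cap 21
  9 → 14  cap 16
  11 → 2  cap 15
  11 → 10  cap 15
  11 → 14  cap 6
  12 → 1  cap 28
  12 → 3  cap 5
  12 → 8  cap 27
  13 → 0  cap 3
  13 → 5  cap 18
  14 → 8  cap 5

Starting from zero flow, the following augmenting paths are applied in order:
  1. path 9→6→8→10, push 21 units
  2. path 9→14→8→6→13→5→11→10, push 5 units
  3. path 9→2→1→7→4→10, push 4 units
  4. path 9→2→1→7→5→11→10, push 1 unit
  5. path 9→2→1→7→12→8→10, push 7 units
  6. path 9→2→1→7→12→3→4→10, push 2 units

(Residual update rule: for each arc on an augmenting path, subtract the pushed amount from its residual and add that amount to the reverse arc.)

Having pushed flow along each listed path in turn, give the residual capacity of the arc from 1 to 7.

after path 1 (9→6→8→10, push 21): res(1,7)=26
after path 2 (9→14→8→6→13→5→11→10, push 5): res(1,7)=26
after path 3 (9→2→1→7→4→10, push 4): res(1,7)=22
after path 4 (9→2→1→7→5→11→10, push 1): res(1,7)=21
after path 5 (9→2→1→7→12→8→10, push 7): res(1,7)=14
after path 6 (9→2→1→7→12→3→4→10, push 2): res(1,7)=12

Residual capacity of (1,7): 12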